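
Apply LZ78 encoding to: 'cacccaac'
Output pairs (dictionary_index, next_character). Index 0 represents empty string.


LZ78 encoding steps:
Dictionary: {0: ''}
Step 1: w='' (idx 0), next='c' -> output (0, 'c'), add 'c' as idx 1
Step 2: w='' (idx 0), next='a' -> output (0, 'a'), add 'a' as idx 2
Step 3: w='c' (idx 1), next='c' -> output (1, 'c'), add 'cc' as idx 3
Step 4: w='c' (idx 1), next='a' -> output (1, 'a'), add 'ca' as idx 4
Step 5: w='a' (idx 2), next='c' -> output (2, 'c'), add 'ac' as idx 5


Encoded: [(0, 'c'), (0, 'a'), (1, 'c'), (1, 'a'), (2, 'c')]


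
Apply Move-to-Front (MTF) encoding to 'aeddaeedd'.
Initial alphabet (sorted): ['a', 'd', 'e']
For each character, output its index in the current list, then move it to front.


MTF encoding:
'a': index 0 in ['a', 'd', 'e'] -> ['a', 'd', 'e']
'e': index 2 in ['a', 'd', 'e'] -> ['e', 'a', 'd']
'd': index 2 in ['e', 'a', 'd'] -> ['d', 'e', 'a']
'd': index 0 in ['d', 'e', 'a'] -> ['d', 'e', 'a']
'a': index 2 in ['d', 'e', 'a'] -> ['a', 'd', 'e']
'e': index 2 in ['a', 'd', 'e'] -> ['e', 'a', 'd']
'e': index 0 in ['e', 'a', 'd'] -> ['e', 'a', 'd']
'd': index 2 in ['e', 'a', 'd'] -> ['d', 'e', 'a']
'd': index 0 in ['d', 'e', 'a'] -> ['d', 'e', 'a']


Output: [0, 2, 2, 0, 2, 2, 0, 2, 0]


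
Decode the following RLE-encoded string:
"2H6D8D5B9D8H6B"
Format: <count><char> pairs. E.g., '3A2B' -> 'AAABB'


Expanding each <count><char> pair:
  2H -> 'HH'
  6D -> 'DDDDDD'
  8D -> 'DDDDDDDD'
  5B -> 'BBBBB'
  9D -> 'DDDDDDDDD'
  8H -> 'HHHHHHHH'
  6B -> 'BBBBBB'

Decoded = HHDDDDDDDDDDDDDDBBBBBDDDDDDDDDHHHHHHHHBBBBBB


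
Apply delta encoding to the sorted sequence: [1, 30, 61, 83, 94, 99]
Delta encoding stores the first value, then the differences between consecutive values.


First value: 1
Deltas:
  30 - 1 = 29
  61 - 30 = 31
  83 - 61 = 22
  94 - 83 = 11
  99 - 94 = 5


Delta encoded: [1, 29, 31, 22, 11, 5]


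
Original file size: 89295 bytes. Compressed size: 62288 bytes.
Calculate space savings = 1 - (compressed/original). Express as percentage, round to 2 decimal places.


ratio = compressed/original = 62288/89295 = 0.697553
savings = 1 - ratio = 1 - 0.697553 = 0.302447
as a percentage: 0.302447 * 100 = 30.24%

Space savings = 1 - 62288/89295 = 30.24%


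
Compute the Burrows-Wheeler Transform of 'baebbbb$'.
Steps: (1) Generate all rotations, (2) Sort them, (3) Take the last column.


Rotations (sorted):
  0: $baebbbb -> last char: b
  1: aebbbb$b -> last char: b
  2: b$baebbb -> last char: b
  3: baebbbb$ -> last char: $
  4: bb$baebb -> last char: b
  5: bbb$baeb -> last char: b
  6: bbbb$bae -> last char: e
  7: ebbbb$ba -> last char: a


BWT = bbb$bbea


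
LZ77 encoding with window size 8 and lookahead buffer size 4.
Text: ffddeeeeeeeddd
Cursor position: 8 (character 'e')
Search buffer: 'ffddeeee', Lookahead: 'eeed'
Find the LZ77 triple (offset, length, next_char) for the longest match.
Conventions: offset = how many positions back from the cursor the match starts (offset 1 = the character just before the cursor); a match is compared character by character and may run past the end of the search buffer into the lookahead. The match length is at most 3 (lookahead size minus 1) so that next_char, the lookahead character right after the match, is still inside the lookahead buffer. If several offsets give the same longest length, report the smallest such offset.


Try each offset into the search buffer:
  offset=1 (pos 7, char 'e'): match length 3
  offset=2 (pos 6, char 'e'): match length 3
  offset=3 (pos 5, char 'e'): match length 3
  offset=4 (pos 4, char 'e'): match length 3
  offset=5 (pos 3, char 'd'): match length 0
  offset=6 (pos 2, char 'd'): match length 0
  offset=7 (pos 1, char 'f'): match length 0
  offset=8 (pos 0, char 'f'): match length 0
Longest match has length 3, found at offsets 1, 2, 3, 4; take the smallest, offset 1.
next_char = character at position 8 + 3 = 11 -> 'd'

Best match: offset=1, length=3 (matching 'eee' starting at position 7)
LZ77 triple: (1, 3, 'd')


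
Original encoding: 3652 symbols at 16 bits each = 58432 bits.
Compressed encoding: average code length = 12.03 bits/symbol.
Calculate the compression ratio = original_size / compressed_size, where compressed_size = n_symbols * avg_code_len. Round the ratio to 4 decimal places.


original_size = n_symbols * orig_bits = 3652 * 16 = 58432 bits
compressed_size = n_symbols * avg_code_len = 3652 * 12.03 = 43933.56 bits
ratio = original_size / compressed_size = 58432 / 43933.56 = 1.33

Compression ratio = 1.33


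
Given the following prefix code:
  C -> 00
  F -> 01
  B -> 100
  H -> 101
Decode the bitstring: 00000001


Decoding step by step:
Bits 00 -> C
Bits 00 -> C
Bits 00 -> C
Bits 01 -> F


Decoded message: CCCF


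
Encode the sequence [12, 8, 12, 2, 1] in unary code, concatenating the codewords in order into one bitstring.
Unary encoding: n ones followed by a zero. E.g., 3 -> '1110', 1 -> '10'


Encode each number as n ones followed by a terminating 0:
  12 -> 1111111111110 (13 bits)
  8 -> 111111110 (9 bits)
  12 -> 1111111111110 (13 bits)
  2 -> 110 (3 bits)
  1 -> 10 (2 bits)
Total length = 13 + 9 + 13 + 3 + 2 = 40 bits.

Unary([12, 8, 12, 2, 1]) = 1111111111110111111110111111111111011010 (40 bits)


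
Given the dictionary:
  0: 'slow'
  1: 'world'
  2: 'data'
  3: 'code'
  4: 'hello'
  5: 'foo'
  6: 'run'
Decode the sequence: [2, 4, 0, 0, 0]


Look up each index in the dictionary:
  2 -> 'data'
  4 -> 'hello'
  0 -> 'slow'
  0 -> 'slow'
  0 -> 'slow'

Decoded: "data hello slow slow slow"


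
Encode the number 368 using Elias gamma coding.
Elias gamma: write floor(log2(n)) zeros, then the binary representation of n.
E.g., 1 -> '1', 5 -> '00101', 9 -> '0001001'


num_bits = floor(log2(368)) + 1 = 9
leading_zeros = num_bits - 1 = 8
binary(368) = 101110000

Elias gamma(368) = '00000000' + '101110000' = 00000000101110000 (17 bits)


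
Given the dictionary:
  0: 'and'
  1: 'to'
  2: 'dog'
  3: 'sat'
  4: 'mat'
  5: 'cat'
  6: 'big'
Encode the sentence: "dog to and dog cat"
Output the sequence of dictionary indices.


Look up each word in the dictionary:
  'dog' -> 2
  'to' -> 1
  'and' -> 0
  'dog' -> 2
  'cat' -> 5

Encoded: [2, 1, 0, 2, 5]


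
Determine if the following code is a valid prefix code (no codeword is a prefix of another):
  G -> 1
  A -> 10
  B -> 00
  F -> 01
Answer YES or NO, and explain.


Checking each pair (does one codeword prefix another?):
  G='1' vs A='10': prefix -- VIOLATION

NO -- this is NOT a valid prefix code. G (1) is a prefix of A (10).


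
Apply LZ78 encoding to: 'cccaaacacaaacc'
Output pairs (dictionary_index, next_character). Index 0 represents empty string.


LZ78 encoding steps:
Dictionary: {0: ''}
Step 1: w='' (idx 0), next='c' -> output (0, 'c'), add 'c' as idx 1
Step 2: w='c' (idx 1), next='c' -> output (1, 'c'), add 'cc' as idx 2
Step 3: w='' (idx 0), next='a' -> output (0, 'a'), add 'a' as idx 3
Step 4: w='a' (idx 3), next='a' -> output (3, 'a'), add 'aa' as idx 4
Step 5: w='c' (idx 1), next='a' -> output (1, 'a'), add 'ca' as idx 5
Step 6: w='ca' (idx 5), next='a' -> output (5, 'a'), add 'caa' as idx 6
Step 7: w='a' (idx 3), next='c' -> output (3, 'c'), add 'ac' as idx 7
Step 8: w='c' (idx 1), end of input -> output (1, '')


Encoded: [(0, 'c'), (1, 'c'), (0, 'a'), (3, 'a'), (1, 'a'), (5, 'a'), (3, 'c'), (1, '')]


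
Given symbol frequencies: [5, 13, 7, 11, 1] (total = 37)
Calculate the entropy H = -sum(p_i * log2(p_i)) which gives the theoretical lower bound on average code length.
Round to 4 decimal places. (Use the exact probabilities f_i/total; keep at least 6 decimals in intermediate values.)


Per-symbol terms -p_i * log2(p_i) with p_i = f_i/37:
  p = 5/37 = 0.135135: log2(p) = -2.887525, -p*log2(p) = 0.390206
  p = 13/37 = 0.351351: log2(p) = -1.509014, -p*log2(p) = 0.530194
  p = 7/37 = 0.189189: log2(p) = -2.402098, -p*log2(p) = 0.454451
  p = 11/37 = 0.297297: log2(p) = -1.750022, -p*log2(p) = 0.520277
  p = 1/37 = 0.027027: log2(p) = -5.209453, -p*log2(p) = 0.140796
H = 0.390206 + 0.530194 + 0.454451 + 0.520277 + 0.140796 = 2.035924

H = 2.0359 bits/symbol


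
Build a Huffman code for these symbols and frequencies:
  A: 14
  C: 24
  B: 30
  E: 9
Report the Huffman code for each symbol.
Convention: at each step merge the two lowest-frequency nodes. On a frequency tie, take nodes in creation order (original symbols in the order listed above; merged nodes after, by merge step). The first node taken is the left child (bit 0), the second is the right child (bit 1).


Huffman tree construction:
Step 1: Merge E(9) + A(14) = 23
Step 2: Merge (E+A)(23) + C(24) = 47
Step 3: Merge B(30) + ((E+A)+C)(47) = 77
Read each symbol's code off the tree from the root (left child = 0, right child = 1).

Codes:
  A: 101 (length 3)
  C: 11 (length 2)
  B: 0 (length 1)
  E: 100 (length 3)
Average code length: 147/77 = 1.9091 bits/symbol


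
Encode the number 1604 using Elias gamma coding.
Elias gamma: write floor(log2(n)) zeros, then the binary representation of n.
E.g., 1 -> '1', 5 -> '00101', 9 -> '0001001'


num_bits = floor(log2(1604)) + 1 = 11
leading_zeros = num_bits - 1 = 10
binary(1604) = 11001000100

Elias gamma(1604) = '0000000000' + '11001000100' = 000000000011001000100 (21 bits)


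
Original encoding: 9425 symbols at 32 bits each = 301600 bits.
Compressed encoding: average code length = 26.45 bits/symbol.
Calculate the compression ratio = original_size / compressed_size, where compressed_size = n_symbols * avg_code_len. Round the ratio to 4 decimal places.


original_size = n_symbols * orig_bits = 9425 * 32 = 301600 bits
compressed_size = n_symbols * avg_code_len = 9425 * 26.45 = 249291.25 bits
ratio = original_size / compressed_size = 301600 / 249291.25 = 1.2098

Compression ratio = 1.2098


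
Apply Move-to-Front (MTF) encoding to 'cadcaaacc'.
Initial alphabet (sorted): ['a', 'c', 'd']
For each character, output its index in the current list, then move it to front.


MTF encoding:
'c': index 1 in ['a', 'c', 'd'] -> ['c', 'a', 'd']
'a': index 1 in ['c', 'a', 'd'] -> ['a', 'c', 'd']
'd': index 2 in ['a', 'c', 'd'] -> ['d', 'a', 'c']
'c': index 2 in ['d', 'a', 'c'] -> ['c', 'd', 'a']
'a': index 2 in ['c', 'd', 'a'] -> ['a', 'c', 'd']
'a': index 0 in ['a', 'c', 'd'] -> ['a', 'c', 'd']
'a': index 0 in ['a', 'c', 'd'] -> ['a', 'c', 'd']
'c': index 1 in ['a', 'c', 'd'] -> ['c', 'a', 'd']
'c': index 0 in ['c', 'a', 'd'] -> ['c', 'a', 'd']


Output: [1, 1, 2, 2, 2, 0, 0, 1, 0]


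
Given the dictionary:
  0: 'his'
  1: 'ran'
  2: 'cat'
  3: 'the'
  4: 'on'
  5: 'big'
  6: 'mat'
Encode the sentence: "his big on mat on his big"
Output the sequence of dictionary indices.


Look up each word in the dictionary:
  'his' -> 0
  'big' -> 5
  'on' -> 4
  'mat' -> 6
  'on' -> 4
  'his' -> 0
  'big' -> 5

Encoded: [0, 5, 4, 6, 4, 0, 5]


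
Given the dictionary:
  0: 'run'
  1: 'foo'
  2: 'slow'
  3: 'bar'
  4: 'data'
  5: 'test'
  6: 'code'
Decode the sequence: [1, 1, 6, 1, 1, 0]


Look up each index in the dictionary:
  1 -> 'foo'
  1 -> 'foo'
  6 -> 'code'
  1 -> 'foo'
  1 -> 'foo'
  0 -> 'run'

Decoded: "foo foo code foo foo run"


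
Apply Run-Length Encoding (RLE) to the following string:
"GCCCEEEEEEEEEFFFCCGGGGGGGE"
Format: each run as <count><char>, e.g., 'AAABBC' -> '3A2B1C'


Scanning runs left to right:
  i=0: run of 'G' x 1 -> '1G'
  i=1: run of 'C' x 3 -> '3C'
  i=4: run of 'E' x 9 -> '9E'
  i=13: run of 'F' x 3 -> '3F'
  i=16: run of 'C' x 2 -> '2C'
  i=18: run of 'G' x 7 -> '7G'
  i=25: run of 'E' x 1 -> '1E'

RLE = 1G3C9E3F2C7G1E


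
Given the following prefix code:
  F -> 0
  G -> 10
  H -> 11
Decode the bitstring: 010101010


Decoding step by step:
Bits 0 -> F
Bits 10 -> G
Bits 10 -> G
Bits 10 -> G
Bits 10 -> G


Decoded message: FGGGG


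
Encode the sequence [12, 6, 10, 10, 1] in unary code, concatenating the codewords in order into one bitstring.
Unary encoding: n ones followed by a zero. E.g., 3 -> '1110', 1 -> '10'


Encode each number as n ones followed by a terminating 0:
  12 -> 1111111111110 (13 bits)
  6 -> 1111110 (7 bits)
  10 -> 11111111110 (11 bits)
  10 -> 11111111110 (11 bits)
  1 -> 10 (2 bits)
Total length = 13 + 7 + 11 + 11 + 2 = 44 bits.

Unary([12, 6, 10, 10, 1]) = 11111111111101111110111111111101111111111010 (44 bits)


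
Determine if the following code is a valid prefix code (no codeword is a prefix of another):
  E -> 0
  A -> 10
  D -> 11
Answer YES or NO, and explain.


Checking each pair (does one codeword prefix another?):
  E='0' vs A='10': no prefix
  E='0' vs D='11': no prefix
  A='10' vs E='0': no prefix
  A='10' vs D='11': no prefix
  D='11' vs E='0': no prefix
  D='11' vs A='10': no prefix
No violation found over all pairs.

YES -- this is a valid prefix code. No codeword is a prefix of any other codeword.


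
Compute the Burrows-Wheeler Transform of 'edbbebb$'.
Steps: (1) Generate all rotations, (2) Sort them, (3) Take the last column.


Rotations (sorted):
  0: $edbbebb -> last char: b
  1: b$edbbeb -> last char: b
  2: bb$edbbe -> last char: e
  3: bbebb$ed -> last char: d
  4: bebb$edb -> last char: b
  5: dbbebb$e -> last char: e
  6: ebb$edbb -> last char: b
  7: edbbebb$ -> last char: $


BWT = bbedbeb$


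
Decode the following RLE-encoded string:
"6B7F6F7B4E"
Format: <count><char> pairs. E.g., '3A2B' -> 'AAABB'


Expanding each <count><char> pair:
  6B -> 'BBBBBB'
  7F -> 'FFFFFFF'
  6F -> 'FFFFFF'
  7B -> 'BBBBBBB'
  4E -> 'EEEE'

Decoded = BBBBBBFFFFFFFFFFFFFBBBBBBBEEEE


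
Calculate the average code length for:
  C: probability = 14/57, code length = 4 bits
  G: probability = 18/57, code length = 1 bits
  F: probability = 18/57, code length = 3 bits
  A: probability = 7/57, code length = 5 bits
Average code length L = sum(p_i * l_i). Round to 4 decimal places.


Weighted contributions p_i * l_i:
  C: (14/57) * 4 = 56/57
  G: (18/57) * 1 = 18/57
  F: (18/57) * 3 = 54/57
  A: (7/57) * 5 = 35/57
Sum = (56 + 18 + 54 + 35)/57 = 163/57

L = 163/57 = 2.8596 bits/symbol


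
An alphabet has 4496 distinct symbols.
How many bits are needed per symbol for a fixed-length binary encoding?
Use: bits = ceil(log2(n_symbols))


log2(4496) = 12.1344
Bracket: 2^12 = 4096 < 4496 <= 2^13 = 8192
So ceil(log2(4496)) = 13

bits = ceil(log2(4496)) = ceil(12.1344) = 13 bits


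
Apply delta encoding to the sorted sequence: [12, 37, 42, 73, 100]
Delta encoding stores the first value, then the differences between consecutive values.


First value: 12
Deltas:
  37 - 12 = 25
  42 - 37 = 5
  73 - 42 = 31
  100 - 73 = 27


Delta encoded: [12, 25, 5, 31, 27]


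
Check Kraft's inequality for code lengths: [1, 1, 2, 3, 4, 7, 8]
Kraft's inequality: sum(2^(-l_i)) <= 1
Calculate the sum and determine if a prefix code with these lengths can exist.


Sum = 2^(-1) + 2^(-1) + 2^(-2) + 2^(-3) + 2^(-4) + 2^(-7) + 2^(-8)
    = 0.5 + 0.5 + 0.25 + 0.125 + 0.0625 + 0.0078125 + 0.00390625
    = 371/256 = 1.44921875
Since 1.44921875 > 1, Kraft's inequality is NOT satisfied.
A prefix code with these lengths CANNOT exist.

Kraft sum = 1.44921875. Not satisfied.


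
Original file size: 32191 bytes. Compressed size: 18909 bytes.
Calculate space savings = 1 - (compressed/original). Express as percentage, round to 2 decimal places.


ratio = compressed/original = 18909/32191 = 0.5874
savings = 1 - ratio = 1 - 0.5874 = 0.4126
as a percentage: 0.4126 * 100 = 41.26%

Space savings = 1 - 18909/32191 = 41.26%


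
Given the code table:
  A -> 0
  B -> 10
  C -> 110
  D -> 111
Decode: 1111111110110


Decoding:
111 -> D
111 -> D
111 -> D
0 -> A
110 -> C


Result: DDDAC


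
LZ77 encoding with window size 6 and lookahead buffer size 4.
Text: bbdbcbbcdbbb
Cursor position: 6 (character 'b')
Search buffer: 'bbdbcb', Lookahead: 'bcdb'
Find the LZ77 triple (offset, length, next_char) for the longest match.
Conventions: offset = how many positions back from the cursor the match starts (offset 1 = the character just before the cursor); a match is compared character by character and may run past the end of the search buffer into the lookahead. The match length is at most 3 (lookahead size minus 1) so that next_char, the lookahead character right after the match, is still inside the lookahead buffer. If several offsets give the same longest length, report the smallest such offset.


Try each offset into the search buffer:
  offset=1 (pos 5, char 'b'): match length 1
  offset=2 (pos 4, char 'c'): match length 0
  offset=3 (pos 3, char 'b'): match length 2
  offset=4 (pos 2, char 'd'): match length 0
  offset=5 (pos 1, char 'b'): match length 1
  offset=6 (pos 0, char 'b'): match length 1
Longest match has length 2 at offset 3.
next_char = character at position 6 + 2 = 8 -> 'd'

Best match: offset=3, length=2 (matching 'bc' starting at position 3)
LZ77 triple: (3, 2, 'd')


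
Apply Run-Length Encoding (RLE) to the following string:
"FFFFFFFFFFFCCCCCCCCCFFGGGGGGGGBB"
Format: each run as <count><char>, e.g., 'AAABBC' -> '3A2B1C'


Scanning runs left to right:
  i=0: run of 'F' x 11 -> '11F'
  i=11: run of 'C' x 9 -> '9C'
  i=20: run of 'F' x 2 -> '2F'
  i=22: run of 'G' x 8 -> '8G'
  i=30: run of 'B' x 2 -> '2B'

RLE = 11F9C2F8G2B


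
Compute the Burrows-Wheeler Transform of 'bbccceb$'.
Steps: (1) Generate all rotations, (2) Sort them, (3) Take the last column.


Rotations (sorted):
  0: $bbccceb -> last char: b
  1: b$bbccce -> last char: e
  2: bbccceb$ -> last char: $
  3: bccceb$b -> last char: b
  4: ccceb$bb -> last char: b
  5: cceb$bbc -> last char: c
  6: ceb$bbcc -> last char: c
  7: eb$bbccc -> last char: c


BWT = be$bbccc


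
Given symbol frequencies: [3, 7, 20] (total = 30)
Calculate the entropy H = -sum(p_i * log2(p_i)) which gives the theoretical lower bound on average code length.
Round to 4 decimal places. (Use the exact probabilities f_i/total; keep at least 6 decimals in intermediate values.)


Per-symbol terms -p_i * log2(p_i) with p_i = f_i/30:
  p = 3/30 = 0.100000: log2(p) = -3.321928, -p*log2(p) = 0.332193
  p = 7/30 = 0.233333: log2(p) = -2.099536, -p*log2(p) = 0.489892
  p = 20/30 = 0.666667: log2(p) = -0.584963, -p*log2(p) = 0.389975
H = 0.332193 + 0.489892 + 0.389975 = 1.212060

H = 1.2121 bits/symbol


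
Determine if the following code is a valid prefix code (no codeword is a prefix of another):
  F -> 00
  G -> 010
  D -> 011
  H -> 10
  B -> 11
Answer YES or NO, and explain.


Checking each pair (does one codeword prefix another?):
  F='00' vs G='010': no prefix
  F='00' vs D='011': no prefix
  F='00' vs H='10': no prefix
  F='00' vs B='11': no prefix
  G='010' vs F='00': no prefix
  G='010' vs D='011': no prefix
  G='010' vs H='10': no prefix
  G='010' vs B='11': no prefix
  D='011' vs F='00': no prefix
  D='011' vs G='010': no prefix
  D='011' vs H='10': no prefix
  D='011' vs B='11': no prefix
  H='10' vs F='00': no prefix
  H='10' vs G='010': no prefix
  H='10' vs D='011': no prefix
  H='10' vs B='11': no prefix
  B='11' vs F='00': no prefix
  B='11' vs G='010': no prefix
  B='11' vs D='011': no prefix
  B='11' vs H='10': no prefix
No violation found over all pairs.

YES -- this is a valid prefix code. No codeword is a prefix of any other codeword.


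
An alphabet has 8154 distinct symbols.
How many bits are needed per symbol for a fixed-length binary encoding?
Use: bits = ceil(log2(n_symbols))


log2(8154) = 12.9933
Bracket: 2^12 = 4096 < 8154 <= 2^13 = 8192
So ceil(log2(8154)) = 13

bits = ceil(log2(8154)) = ceil(12.9933) = 13 bits


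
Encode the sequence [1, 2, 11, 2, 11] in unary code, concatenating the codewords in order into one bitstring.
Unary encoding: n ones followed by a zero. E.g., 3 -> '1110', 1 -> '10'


Encode each number as n ones followed by a terminating 0:
  1 -> 10 (2 bits)
  2 -> 110 (3 bits)
  11 -> 111111111110 (12 bits)
  2 -> 110 (3 bits)
  11 -> 111111111110 (12 bits)
Total length = 2 + 3 + 12 + 3 + 12 = 32 bits.

Unary([1, 2, 11, 2, 11]) = 10110111111111110110111111111110 (32 bits)


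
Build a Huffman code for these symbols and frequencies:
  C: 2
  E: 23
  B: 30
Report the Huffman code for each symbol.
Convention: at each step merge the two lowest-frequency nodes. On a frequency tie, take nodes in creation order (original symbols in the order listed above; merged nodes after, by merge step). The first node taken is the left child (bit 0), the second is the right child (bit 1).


Huffman tree construction:
Step 1: Merge C(2) + E(23) = 25
Step 2: Merge (C+E)(25) + B(30) = 55
Read each symbol's code off the tree from the root (left child = 0, right child = 1).

Codes:
  C: 00 (length 2)
  E: 01 (length 2)
  B: 1 (length 1)
Average code length: 80/55 = 1.4545 bits/symbol


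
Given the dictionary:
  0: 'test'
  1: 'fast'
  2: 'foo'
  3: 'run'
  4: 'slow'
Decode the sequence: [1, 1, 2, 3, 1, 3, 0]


Look up each index in the dictionary:
  1 -> 'fast'
  1 -> 'fast'
  2 -> 'foo'
  3 -> 'run'
  1 -> 'fast'
  3 -> 'run'
  0 -> 'test'

Decoded: "fast fast foo run fast run test"


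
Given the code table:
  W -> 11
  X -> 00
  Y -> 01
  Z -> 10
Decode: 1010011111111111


Decoding:
10 -> Z
10 -> Z
01 -> Y
11 -> W
11 -> W
11 -> W
11 -> W
11 -> W


Result: ZZYWWWWW


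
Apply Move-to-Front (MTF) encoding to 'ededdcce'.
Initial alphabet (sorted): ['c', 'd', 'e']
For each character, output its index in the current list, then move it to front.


MTF encoding:
'e': index 2 in ['c', 'd', 'e'] -> ['e', 'c', 'd']
'd': index 2 in ['e', 'c', 'd'] -> ['d', 'e', 'c']
'e': index 1 in ['d', 'e', 'c'] -> ['e', 'd', 'c']
'd': index 1 in ['e', 'd', 'c'] -> ['d', 'e', 'c']
'd': index 0 in ['d', 'e', 'c'] -> ['d', 'e', 'c']
'c': index 2 in ['d', 'e', 'c'] -> ['c', 'd', 'e']
'c': index 0 in ['c', 'd', 'e'] -> ['c', 'd', 'e']
'e': index 2 in ['c', 'd', 'e'] -> ['e', 'c', 'd']


Output: [2, 2, 1, 1, 0, 2, 0, 2]


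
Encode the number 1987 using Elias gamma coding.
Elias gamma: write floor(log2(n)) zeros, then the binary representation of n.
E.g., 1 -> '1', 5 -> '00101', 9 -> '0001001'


num_bits = floor(log2(1987)) + 1 = 11
leading_zeros = num_bits - 1 = 10
binary(1987) = 11111000011

Elias gamma(1987) = '0000000000' + '11111000011' = 000000000011111000011 (21 bits)


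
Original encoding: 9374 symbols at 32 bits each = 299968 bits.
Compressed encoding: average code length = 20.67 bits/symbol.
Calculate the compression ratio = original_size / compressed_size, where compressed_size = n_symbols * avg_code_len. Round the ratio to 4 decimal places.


original_size = n_symbols * orig_bits = 9374 * 32 = 299968 bits
compressed_size = n_symbols * avg_code_len = 9374 * 20.67 = 193760.58 bits
ratio = original_size / compressed_size = 299968 / 193760.58 = 1.5481

Compression ratio = 1.5481


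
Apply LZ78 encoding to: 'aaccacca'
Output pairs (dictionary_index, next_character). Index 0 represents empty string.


LZ78 encoding steps:
Dictionary: {0: ''}
Step 1: w='' (idx 0), next='a' -> output (0, 'a'), add 'a' as idx 1
Step 2: w='a' (idx 1), next='c' -> output (1, 'c'), add 'ac' as idx 2
Step 3: w='' (idx 0), next='c' -> output (0, 'c'), add 'c' as idx 3
Step 4: w='ac' (idx 2), next='c' -> output (2, 'c'), add 'acc' as idx 4
Step 5: w='a' (idx 1), end of input -> output (1, '')


Encoded: [(0, 'a'), (1, 'c'), (0, 'c'), (2, 'c'), (1, '')]


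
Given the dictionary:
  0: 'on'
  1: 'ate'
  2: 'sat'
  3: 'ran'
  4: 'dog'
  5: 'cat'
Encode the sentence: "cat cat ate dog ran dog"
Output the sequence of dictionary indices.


Look up each word in the dictionary:
  'cat' -> 5
  'cat' -> 5
  'ate' -> 1
  'dog' -> 4
  'ran' -> 3
  'dog' -> 4

Encoded: [5, 5, 1, 4, 3, 4]


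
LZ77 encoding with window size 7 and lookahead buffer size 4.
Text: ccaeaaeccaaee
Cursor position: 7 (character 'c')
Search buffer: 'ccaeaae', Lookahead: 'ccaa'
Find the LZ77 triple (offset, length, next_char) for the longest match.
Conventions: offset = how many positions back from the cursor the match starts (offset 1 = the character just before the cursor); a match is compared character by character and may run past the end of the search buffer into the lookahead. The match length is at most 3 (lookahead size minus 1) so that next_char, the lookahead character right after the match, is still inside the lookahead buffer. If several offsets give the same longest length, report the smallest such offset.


Try each offset into the search buffer:
  offset=1 (pos 6, char 'e'): match length 0
  offset=2 (pos 5, char 'a'): match length 0
  offset=3 (pos 4, char 'a'): match length 0
  offset=4 (pos 3, char 'e'): match length 0
  offset=5 (pos 2, char 'a'): match length 0
  offset=6 (pos 1, char 'c'): match length 1
  offset=7 (pos 0, char 'c'): match length 3
Longest match has length 3 at offset 7.
next_char = character at position 7 + 3 = 10 -> 'a'

Best match: offset=7, length=3 (matching 'cca' starting at position 0)
LZ77 triple: (7, 3, 'a')


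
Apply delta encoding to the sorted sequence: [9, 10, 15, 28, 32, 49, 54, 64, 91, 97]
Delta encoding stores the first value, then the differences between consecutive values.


First value: 9
Deltas:
  10 - 9 = 1
  15 - 10 = 5
  28 - 15 = 13
  32 - 28 = 4
  49 - 32 = 17
  54 - 49 = 5
  64 - 54 = 10
  91 - 64 = 27
  97 - 91 = 6


Delta encoded: [9, 1, 5, 13, 4, 17, 5, 10, 27, 6]


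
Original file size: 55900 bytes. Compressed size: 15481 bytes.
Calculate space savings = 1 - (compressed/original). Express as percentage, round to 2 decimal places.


ratio = compressed/original = 15481/55900 = 0.276941
savings = 1 - ratio = 1 - 0.276941 = 0.723059
as a percentage: 0.723059 * 100 = 72.31%

Space savings = 1 - 15481/55900 = 72.31%


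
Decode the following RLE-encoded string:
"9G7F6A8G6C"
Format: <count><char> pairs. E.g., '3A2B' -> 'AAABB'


Expanding each <count><char> pair:
  9G -> 'GGGGGGGGG'
  7F -> 'FFFFFFF'
  6A -> 'AAAAAA'
  8G -> 'GGGGGGGG'
  6C -> 'CCCCCC'

Decoded = GGGGGGGGGFFFFFFFAAAAAAGGGGGGGGCCCCCC


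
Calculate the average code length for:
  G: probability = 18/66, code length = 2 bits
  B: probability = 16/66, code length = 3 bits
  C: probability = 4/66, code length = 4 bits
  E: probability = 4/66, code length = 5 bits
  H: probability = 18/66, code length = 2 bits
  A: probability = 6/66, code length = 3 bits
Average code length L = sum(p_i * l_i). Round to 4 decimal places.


Weighted contributions p_i * l_i:
  G: (18/66) * 2 = 36/66
  B: (16/66) * 3 = 48/66
  C: (4/66) * 4 = 16/66
  E: (4/66) * 5 = 20/66
  H: (18/66) * 2 = 36/66
  A: (6/66) * 3 = 18/66
Sum = (36 + 48 + 16 + 20 + 36 + 18)/66 = 174/66

L = 174/66 = 2.6364 bits/symbol


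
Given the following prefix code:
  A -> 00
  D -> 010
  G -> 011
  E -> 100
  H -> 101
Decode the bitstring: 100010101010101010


Decoding step by step:
Bits 100 -> E
Bits 010 -> D
Bits 101 -> H
Bits 010 -> D
Bits 101 -> H
Bits 010 -> D


Decoded message: EDHDHD


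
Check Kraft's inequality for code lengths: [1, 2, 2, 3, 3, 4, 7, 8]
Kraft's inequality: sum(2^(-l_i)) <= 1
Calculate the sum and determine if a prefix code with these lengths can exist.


Sum = 2^(-1) + 2^(-2) + 2^(-2) + 2^(-3) + 2^(-3) + 2^(-4) + 2^(-7) + 2^(-8)
    = 0.5 + 0.25 + 0.25 + 0.125 + 0.125 + 0.0625 + 0.0078125 + 0.00390625
    = 339/256 = 1.32421875
Since 1.32421875 > 1, Kraft's inequality is NOT satisfied.
A prefix code with these lengths CANNOT exist.

Kraft sum = 1.32421875. Not satisfied.


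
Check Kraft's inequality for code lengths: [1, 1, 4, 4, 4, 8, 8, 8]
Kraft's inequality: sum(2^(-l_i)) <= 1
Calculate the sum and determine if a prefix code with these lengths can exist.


Sum = 2^(-1) + 2^(-1) + 2^(-4) + 2^(-4) + 2^(-4) + 2^(-8) + 2^(-8) + 2^(-8)
    = 0.5 + 0.5 + 0.0625 + 0.0625 + 0.0625 + 0.00390625 + 0.00390625 + 0.00390625
    = 307/256 = 1.19921875
Since 1.19921875 > 1, Kraft's inequality is NOT satisfied.
A prefix code with these lengths CANNOT exist.

Kraft sum = 1.19921875. Not satisfied.


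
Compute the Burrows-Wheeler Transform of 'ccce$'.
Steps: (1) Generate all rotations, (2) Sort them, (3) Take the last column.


Rotations (sorted):
  0: $ccce -> last char: e
  1: ccce$ -> last char: $
  2: cce$c -> last char: c
  3: ce$cc -> last char: c
  4: e$ccc -> last char: c


BWT = e$ccc


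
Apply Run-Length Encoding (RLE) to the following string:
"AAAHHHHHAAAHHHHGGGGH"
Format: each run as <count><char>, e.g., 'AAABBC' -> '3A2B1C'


Scanning runs left to right:
  i=0: run of 'A' x 3 -> '3A'
  i=3: run of 'H' x 5 -> '5H'
  i=8: run of 'A' x 3 -> '3A'
  i=11: run of 'H' x 4 -> '4H'
  i=15: run of 'G' x 4 -> '4G'
  i=19: run of 'H' x 1 -> '1H'

RLE = 3A5H3A4H4G1H


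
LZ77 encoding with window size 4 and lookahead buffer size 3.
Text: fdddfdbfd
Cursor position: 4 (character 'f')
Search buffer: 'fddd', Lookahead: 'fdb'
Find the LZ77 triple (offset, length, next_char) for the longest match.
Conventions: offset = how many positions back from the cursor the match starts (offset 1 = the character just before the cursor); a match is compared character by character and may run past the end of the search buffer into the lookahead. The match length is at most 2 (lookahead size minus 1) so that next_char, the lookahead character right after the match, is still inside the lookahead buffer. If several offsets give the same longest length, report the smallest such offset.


Try each offset into the search buffer:
  offset=1 (pos 3, char 'd'): match length 0
  offset=2 (pos 2, char 'd'): match length 0
  offset=3 (pos 1, char 'd'): match length 0
  offset=4 (pos 0, char 'f'): match length 2
Longest match has length 2 at offset 4.
next_char = character at position 4 + 2 = 6 -> 'b'

Best match: offset=4, length=2 (matching 'fd' starting at position 0)
LZ77 triple: (4, 2, 'b')


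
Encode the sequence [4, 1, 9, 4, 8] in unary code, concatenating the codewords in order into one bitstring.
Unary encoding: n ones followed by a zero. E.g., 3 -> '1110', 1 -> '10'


Encode each number as n ones followed by a terminating 0:
  4 -> 11110 (5 bits)
  1 -> 10 (2 bits)
  9 -> 1111111110 (10 bits)
  4 -> 11110 (5 bits)
  8 -> 111111110 (9 bits)
Total length = 5 + 2 + 10 + 5 + 9 = 31 bits.

Unary([4, 1, 9, 4, 8]) = 1111010111111111011110111111110 (31 bits)


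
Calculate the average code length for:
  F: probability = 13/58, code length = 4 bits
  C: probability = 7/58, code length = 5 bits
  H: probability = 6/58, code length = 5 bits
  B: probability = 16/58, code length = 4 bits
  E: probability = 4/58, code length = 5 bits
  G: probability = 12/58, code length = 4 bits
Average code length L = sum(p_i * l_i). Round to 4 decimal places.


Weighted contributions p_i * l_i:
  F: (13/58) * 4 = 52/58
  C: (7/58) * 5 = 35/58
  H: (6/58) * 5 = 30/58
  B: (16/58) * 4 = 64/58
  E: (4/58) * 5 = 20/58
  G: (12/58) * 4 = 48/58
Sum = (52 + 35 + 30 + 64 + 20 + 48)/58 = 249/58

L = 249/58 = 4.2931 bits/symbol


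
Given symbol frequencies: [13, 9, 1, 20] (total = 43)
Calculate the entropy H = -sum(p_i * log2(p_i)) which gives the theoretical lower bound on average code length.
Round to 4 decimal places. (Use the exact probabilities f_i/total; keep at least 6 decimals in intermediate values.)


Per-symbol terms -p_i * log2(p_i) with p_i = f_i/43:
  p = 13/43 = 0.302326: log2(p) = -1.725825, -p*log2(p) = 0.521761
  p = 9/43 = 0.209302: log2(p) = -2.256340, -p*log2(p) = 0.472257
  p = 1/43 = 0.023256: log2(p) = -5.426265, -p*log2(p) = 0.126192
  p = 20/43 = 0.465116: log2(p) = -1.104337, -p*log2(p) = 0.513645
H = 0.521761 + 0.472257 + 0.126192 + 0.513645 = 1.633855

H = 1.6339 bits/symbol


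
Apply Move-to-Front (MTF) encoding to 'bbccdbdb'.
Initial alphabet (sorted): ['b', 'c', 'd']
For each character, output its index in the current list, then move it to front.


MTF encoding:
'b': index 0 in ['b', 'c', 'd'] -> ['b', 'c', 'd']
'b': index 0 in ['b', 'c', 'd'] -> ['b', 'c', 'd']
'c': index 1 in ['b', 'c', 'd'] -> ['c', 'b', 'd']
'c': index 0 in ['c', 'b', 'd'] -> ['c', 'b', 'd']
'd': index 2 in ['c', 'b', 'd'] -> ['d', 'c', 'b']
'b': index 2 in ['d', 'c', 'b'] -> ['b', 'd', 'c']
'd': index 1 in ['b', 'd', 'c'] -> ['d', 'b', 'c']
'b': index 1 in ['d', 'b', 'c'] -> ['b', 'd', 'c']


Output: [0, 0, 1, 0, 2, 2, 1, 1]


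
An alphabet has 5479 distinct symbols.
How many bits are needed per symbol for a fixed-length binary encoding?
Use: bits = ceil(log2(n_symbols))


log2(5479) = 12.4197
Bracket: 2^12 = 4096 < 5479 <= 2^13 = 8192
So ceil(log2(5479)) = 13

bits = ceil(log2(5479)) = ceil(12.4197) = 13 bits


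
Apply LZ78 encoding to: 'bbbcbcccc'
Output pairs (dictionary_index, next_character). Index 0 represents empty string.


LZ78 encoding steps:
Dictionary: {0: ''}
Step 1: w='' (idx 0), next='b' -> output (0, 'b'), add 'b' as idx 1
Step 2: w='b' (idx 1), next='b' -> output (1, 'b'), add 'bb' as idx 2
Step 3: w='' (idx 0), next='c' -> output (0, 'c'), add 'c' as idx 3
Step 4: w='b' (idx 1), next='c' -> output (1, 'c'), add 'bc' as idx 4
Step 5: w='c' (idx 3), next='c' -> output (3, 'c'), add 'cc' as idx 5
Step 6: w='c' (idx 3), end of input -> output (3, '')


Encoded: [(0, 'b'), (1, 'b'), (0, 'c'), (1, 'c'), (3, 'c'), (3, '')]


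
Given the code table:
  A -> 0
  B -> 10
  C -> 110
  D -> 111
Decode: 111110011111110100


Decoding:
111 -> D
110 -> C
0 -> A
111 -> D
111 -> D
10 -> B
10 -> B
0 -> A


Result: DCADDBBA


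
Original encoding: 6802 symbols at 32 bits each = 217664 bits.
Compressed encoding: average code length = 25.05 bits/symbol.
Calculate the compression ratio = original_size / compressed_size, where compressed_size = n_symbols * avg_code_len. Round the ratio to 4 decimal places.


original_size = n_symbols * orig_bits = 6802 * 32 = 217664 bits
compressed_size = n_symbols * avg_code_len = 6802 * 25.05 = 170390.1 bits
ratio = original_size / compressed_size = 217664 / 170390.1 = 1.2774

Compression ratio = 1.2774


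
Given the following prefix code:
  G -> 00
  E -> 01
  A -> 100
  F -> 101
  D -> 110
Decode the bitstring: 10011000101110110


Decoding step by step:
Bits 100 -> A
Bits 110 -> D
Bits 00 -> G
Bits 101 -> F
Bits 110 -> D
Bits 110 -> D


Decoded message: ADGFDD


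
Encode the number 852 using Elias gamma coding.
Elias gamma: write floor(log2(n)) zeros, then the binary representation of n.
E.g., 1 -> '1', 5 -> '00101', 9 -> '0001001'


num_bits = floor(log2(852)) + 1 = 10
leading_zeros = num_bits - 1 = 9
binary(852) = 1101010100

Elias gamma(852) = '000000000' + '1101010100' = 0000000001101010100 (19 bits)


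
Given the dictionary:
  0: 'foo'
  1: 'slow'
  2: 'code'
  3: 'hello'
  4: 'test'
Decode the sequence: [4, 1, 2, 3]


Look up each index in the dictionary:
  4 -> 'test'
  1 -> 'slow'
  2 -> 'code'
  3 -> 'hello'

Decoded: "test slow code hello"


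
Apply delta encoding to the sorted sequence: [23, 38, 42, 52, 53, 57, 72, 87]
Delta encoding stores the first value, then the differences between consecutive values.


First value: 23
Deltas:
  38 - 23 = 15
  42 - 38 = 4
  52 - 42 = 10
  53 - 52 = 1
  57 - 53 = 4
  72 - 57 = 15
  87 - 72 = 15


Delta encoded: [23, 15, 4, 10, 1, 4, 15, 15]


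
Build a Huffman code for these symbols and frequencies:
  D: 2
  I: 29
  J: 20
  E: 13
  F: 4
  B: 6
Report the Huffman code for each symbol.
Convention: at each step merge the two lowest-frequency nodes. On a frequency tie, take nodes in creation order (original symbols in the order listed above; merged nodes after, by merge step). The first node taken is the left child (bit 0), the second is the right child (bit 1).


Huffman tree construction:
Step 1: Merge D(2) + F(4) = 6
Step 2: Merge B(6) + (D+F)(6) = 12
Step 3: Merge (B+(D+F))(12) + E(13) = 25
Step 4: Merge J(20) + ((B+(D+F))+E)(25) = 45
Step 5: Merge I(29) + (J+((B+(D+F))+E))(45) = 74
Read each symbol's code off the tree from the root (left child = 0, right child = 1).

Codes:
  D: 11010 (length 5)
  I: 0 (length 1)
  J: 10 (length 2)
  E: 111 (length 3)
  F: 11011 (length 5)
  B: 1100 (length 4)
Average code length: 162/74 = 2.1892 bits/symbol


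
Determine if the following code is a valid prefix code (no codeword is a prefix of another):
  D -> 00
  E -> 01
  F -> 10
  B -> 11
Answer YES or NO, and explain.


Checking each pair (does one codeword prefix another?):
  D='00' vs E='01': no prefix
  D='00' vs F='10': no prefix
  D='00' vs B='11': no prefix
  E='01' vs D='00': no prefix
  E='01' vs F='10': no prefix
  E='01' vs B='11': no prefix
  F='10' vs D='00': no prefix
  F='10' vs E='01': no prefix
  F='10' vs B='11': no prefix
  B='11' vs D='00': no prefix
  B='11' vs E='01': no prefix
  B='11' vs F='10': no prefix
No violation found over all pairs.

YES -- this is a valid prefix code. No codeword is a prefix of any other codeword.


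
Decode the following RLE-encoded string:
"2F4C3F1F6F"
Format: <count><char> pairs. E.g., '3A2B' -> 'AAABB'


Expanding each <count><char> pair:
  2F -> 'FF'
  4C -> 'CCCC'
  3F -> 'FFF'
  1F -> 'F'
  6F -> 'FFFFFF'

Decoded = FFCCCCFFFFFFFFFF


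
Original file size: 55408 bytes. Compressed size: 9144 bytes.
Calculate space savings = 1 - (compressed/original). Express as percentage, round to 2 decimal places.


ratio = compressed/original = 9144/55408 = 0.16503
savings = 1 - ratio = 1 - 0.16503 = 0.83497
as a percentage: 0.83497 * 100 = 83.5%

Space savings = 1 - 9144/55408 = 83.5%


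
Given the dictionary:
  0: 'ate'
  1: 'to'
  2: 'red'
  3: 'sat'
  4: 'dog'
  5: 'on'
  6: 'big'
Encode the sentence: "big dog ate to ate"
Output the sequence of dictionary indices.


Look up each word in the dictionary:
  'big' -> 6
  'dog' -> 4
  'ate' -> 0
  'to' -> 1
  'ate' -> 0

Encoded: [6, 4, 0, 1, 0]


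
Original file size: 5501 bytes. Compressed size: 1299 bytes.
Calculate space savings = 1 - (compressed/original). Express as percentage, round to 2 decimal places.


ratio = compressed/original = 1299/5501 = 0.236139
savings = 1 - ratio = 1 - 0.236139 = 0.763861
as a percentage: 0.763861 * 100 = 76.39%

Space savings = 1 - 1299/5501 = 76.39%


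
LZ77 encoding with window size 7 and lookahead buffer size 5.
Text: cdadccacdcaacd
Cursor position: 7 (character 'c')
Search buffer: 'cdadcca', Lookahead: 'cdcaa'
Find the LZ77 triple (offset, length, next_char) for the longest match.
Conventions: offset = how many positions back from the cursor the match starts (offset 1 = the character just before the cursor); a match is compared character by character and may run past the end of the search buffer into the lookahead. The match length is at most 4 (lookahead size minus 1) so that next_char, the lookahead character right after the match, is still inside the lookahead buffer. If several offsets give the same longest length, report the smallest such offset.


Try each offset into the search buffer:
  offset=1 (pos 6, char 'a'): match length 0
  offset=2 (pos 5, char 'c'): match length 1
  offset=3 (pos 4, char 'c'): match length 1
  offset=4 (pos 3, char 'd'): match length 0
  offset=5 (pos 2, char 'a'): match length 0
  offset=6 (pos 1, char 'd'): match length 0
  offset=7 (pos 0, char 'c'): match length 2
Longest match has length 2 at offset 7.
next_char = character at position 7 + 2 = 9 -> 'c'

Best match: offset=7, length=2 (matching 'cd' starting at position 0)
LZ77 triple: (7, 2, 'c')


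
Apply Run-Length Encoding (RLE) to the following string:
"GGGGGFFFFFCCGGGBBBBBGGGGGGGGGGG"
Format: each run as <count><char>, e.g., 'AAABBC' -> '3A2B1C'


Scanning runs left to right:
  i=0: run of 'G' x 5 -> '5G'
  i=5: run of 'F' x 5 -> '5F'
  i=10: run of 'C' x 2 -> '2C'
  i=12: run of 'G' x 3 -> '3G'
  i=15: run of 'B' x 5 -> '5B'
  i=20: run of 'G' x 11 -> '11G'

RLE = 5G5F2C3G5B11G


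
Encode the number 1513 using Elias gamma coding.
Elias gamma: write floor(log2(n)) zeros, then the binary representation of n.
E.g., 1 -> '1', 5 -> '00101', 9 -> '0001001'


num_bits = floor(log2(1513)) + 1 = 11
leading_zeros = num_bits - 1 = 10
binary(1513) = 10111101001

Elias gamma(1513) = '0000000000' + '10111101001' = 000000000010111101001 (21 bits)


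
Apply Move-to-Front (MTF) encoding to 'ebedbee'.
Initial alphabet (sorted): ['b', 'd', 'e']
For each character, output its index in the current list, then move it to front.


MTF encoding:
'e': index 2 in ['b', 'd', 'e'] -> ['e', 'b', 'd']
'b': index 1 in ['e', 'b', 'd'] -> ['b', 'e', 'd']
'e': index 1 in ['b', 'e', 'd'] -> ['e', 'b', 'd']
'd': index 2 in ['e', 'b', 'd'] -> ['d', 'e', 'b']
'b': index 2 in ['d', 'e', 'b'] -> ['b', 'd', 'e']
'e': index 2 in ['b', 'd', 'e'] -> ['e', 'b', 'd']
'e': index 0 in ['e', 'b', 'd'] -> ['e', 'b', 'd']


Output: [2, 1, 1, 2, 2, 2, 0]
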